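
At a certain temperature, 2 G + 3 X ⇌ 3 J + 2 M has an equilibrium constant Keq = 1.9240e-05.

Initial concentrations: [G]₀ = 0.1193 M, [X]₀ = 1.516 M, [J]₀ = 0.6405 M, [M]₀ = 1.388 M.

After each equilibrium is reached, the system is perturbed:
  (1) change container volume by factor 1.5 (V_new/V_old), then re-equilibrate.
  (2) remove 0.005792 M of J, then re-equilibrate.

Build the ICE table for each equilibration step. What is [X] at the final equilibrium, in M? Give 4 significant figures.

[X]_eq = 1.407 M

Q₀ = 10.21 vs Keq = 1.9240e-05 ⇒ Q>K, reverse
Step 1:
                  G         X         J         M
  I          0.1193     1.516    0.6405     1.388
  C          0.4022    0.6034   -0.6034   -0.4022
  E          0.5215     2.119   0.03715    0.9858
  solve Keq expr → x = -0.2011; check Q = 1.9240e-05
Then change container volume by factor 1.5 (V_new/V_old).
Step 2:
                  G         X         J         M
  I          0.3477     1.413   0.02477    0.6572
  C               0         0         0         0
  E          0.3477     1.413   0.02477    0.6572
  solve Keq expr → x = 0; check Q = 1.9240e-05
Then remove 0.005792 M of J.
Step 3:
                  G         X         J         M
  I          0.3477     1.413   0.01897    0.6572
  C       -0.003624 -0.005435  0.005435  0.003624
  E          0.3441     1.407   0.02441    0.6608
  solve Keq expr → x = 0.001812; check Q = 1.9240e-05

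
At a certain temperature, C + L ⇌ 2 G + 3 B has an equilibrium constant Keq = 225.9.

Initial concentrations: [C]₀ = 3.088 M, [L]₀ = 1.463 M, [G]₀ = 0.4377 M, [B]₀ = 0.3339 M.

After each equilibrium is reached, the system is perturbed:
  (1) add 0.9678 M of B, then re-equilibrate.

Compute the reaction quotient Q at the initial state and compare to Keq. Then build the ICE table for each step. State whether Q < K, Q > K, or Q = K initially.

Q₀ = 0.001579 vs Keq = 225.9 ⇒ Q<K, forward
Step 1:
                    C           L           G           B
  Initial       3.088       1.463      0.4377      0.3339
  Change      -0.9988     -0.9988       1.998       2.996
  Equil         2.089      0.4642       2.435        3.33
  solve Keq expr → x = 0.9988; check Q = 225.9
Then add 0.9678 M of B.
Step 2:
                    C           L           G           B
  Initial       2.089      0.4642       2.435       4.298
  Change       0.1215      0.1215     -0.2431     -0.3646
  Equil         2.211      0.5857       2.192       3.934
  solve Keq expr → x = -0.1215; check Q = 225.9

Q₀ = 0.001579; Q < K (proceeds forward)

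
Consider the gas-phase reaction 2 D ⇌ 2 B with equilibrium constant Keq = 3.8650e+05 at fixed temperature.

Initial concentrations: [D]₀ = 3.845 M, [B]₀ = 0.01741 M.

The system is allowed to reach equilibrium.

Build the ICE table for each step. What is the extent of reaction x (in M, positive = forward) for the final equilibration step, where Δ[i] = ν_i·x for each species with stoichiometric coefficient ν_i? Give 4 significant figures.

x = 1.919 M

Q₀ = 2.0502e-05 vs Keq = 3.8650e+05 ⇒ Q<K, forward
Step 1:
                  D         B
  Initial     3.845   0.01741
  Change     -3.839     3.839
  Equil    0.006203     3.856
  solve Keq expr → x = 1.919; check Q = 3.8650e+05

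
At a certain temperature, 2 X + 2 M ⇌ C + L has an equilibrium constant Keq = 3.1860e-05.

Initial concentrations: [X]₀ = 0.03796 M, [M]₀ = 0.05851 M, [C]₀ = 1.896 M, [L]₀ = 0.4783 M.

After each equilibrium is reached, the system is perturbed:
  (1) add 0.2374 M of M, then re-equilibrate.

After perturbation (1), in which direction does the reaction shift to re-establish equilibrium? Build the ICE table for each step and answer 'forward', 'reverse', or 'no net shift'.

Q₀ = 1.8383e+05 vs Keq = 3.1860e-05 ⇒ Q>K, reverse
Step 1:
                    X           M           C           L
  I           0.03796     0.05851       1.896      0.4783
  C            0.9566      0.9566     -0.4783     -0.4783
  E            0.9945       1.015       1.418  2.2901e-05
  solve Keq expr → x = -0.4783; check Q = 3.1860e-05
Then add 0.2374 M of M.
Step 2:
                    X           M           C           L
  I            0.9945       1.252       1.418  2.2901e-05
  C       -2.3923e-05 -2.3923e-05  1.1962e-05  1.1962e-05
  E            0.9945       1.252       1.418  3.4863e-05
  solve Keq expr → x = 1.1962e-05; check Q = 3.1860e-05

Direction: forward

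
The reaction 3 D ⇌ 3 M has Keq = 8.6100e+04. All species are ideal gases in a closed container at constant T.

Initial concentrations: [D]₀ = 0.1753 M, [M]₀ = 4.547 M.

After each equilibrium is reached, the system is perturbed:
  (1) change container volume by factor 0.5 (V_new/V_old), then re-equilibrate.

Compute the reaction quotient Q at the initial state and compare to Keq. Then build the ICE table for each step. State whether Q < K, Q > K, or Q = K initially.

Q₀ = 1.7451e+04; Q < K (proceeds forward)

Q₀ = 1.7451e+04 vs Keq = 8.6100e+04 ⇒ Q<K, forward
Step 1:
                   D          M
  Initial     0.1753      4.547
  Change    -0.07073    0.07073
  Equil       0.1046      4.618
  solve Keq expr → x = 0.02358; check Q = 8.6100e+04
Then change container volume by factor 0.5 (V_new/V_old).
Step 2:
                   D          M
  Initial     0.2091      9.235
  Change           0          0
  Equil       0.2091      9.235
  solve Keq expr → x = 0; check Q = 8.6100e+04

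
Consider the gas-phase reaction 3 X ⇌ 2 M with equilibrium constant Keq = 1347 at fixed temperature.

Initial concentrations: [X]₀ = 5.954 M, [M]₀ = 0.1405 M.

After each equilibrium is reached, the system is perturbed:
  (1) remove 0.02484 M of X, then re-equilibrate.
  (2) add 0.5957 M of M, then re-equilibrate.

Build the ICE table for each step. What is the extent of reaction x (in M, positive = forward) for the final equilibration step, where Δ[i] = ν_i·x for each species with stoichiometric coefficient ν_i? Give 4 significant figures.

Q₀ = 9.3525e-05 vs Keq = 1347 ⇒ Q<K, forward
Step 1:
                    X           M
  I             5.954      0.1405
  C            -5.727       3.818
  E            0.2266       3.959
  solve Keq expr → x = 1.909; check Q = 1347
Then remove 0.02484 M of X.
Step 2:
                    X           M
  I            0.2018       3.959
  C           0.02422    -0.01615
  E             0.226       3.943
  solve Keq expr → x = -0.008074; check Q = 1347
Then add 0.5957 M of M.
Step 3:
                    X           M
  I             0.226       4.538
  C            0.0217    -0.01446
  E            0.2477       4.524
  solve Keq expr → x = -0.007232; check Q = 1347

x = -0.007232 M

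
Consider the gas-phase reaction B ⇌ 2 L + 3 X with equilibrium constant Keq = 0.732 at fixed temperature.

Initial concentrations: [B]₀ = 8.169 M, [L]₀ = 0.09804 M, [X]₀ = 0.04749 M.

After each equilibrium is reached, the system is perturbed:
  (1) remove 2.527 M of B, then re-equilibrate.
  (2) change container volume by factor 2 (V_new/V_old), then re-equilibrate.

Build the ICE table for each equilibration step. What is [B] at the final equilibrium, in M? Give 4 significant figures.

[B]_eq = 2.397 M

Q₀ = 1.2602e-07 vs Keq = 0.732 ⇒ Q<K, forward
Step 1:
                   B          L          X
  Initial      8.169    0.09804    0.04749
  Change     -0.5243      1.049      1.573
  Equil        7.645      1.147      1.621
  solve Keq expr → x = 0.5243; check Q = 0.732
Then remove 2.527 M of B.
Step 2:
                   B          L          X
  Initial      5.118      1.147      1.621
  Change     0.04182   -0.08363    -0.1254
  Equil        5.159      1.063      1.495
  solve Keq expr → x = -0.04182; check Q = 0.732
Then change container volume by factor 2 (V_new/V_old).
Step 3:
                   B          L          X
  Initial       2.58     0.5315     0.7475
  Change     -0.1829     0.3659     0.5488
  Equil        2.397     0.8974      1.296
  solve Keq expr → x = 0.1829; check Q = 0.732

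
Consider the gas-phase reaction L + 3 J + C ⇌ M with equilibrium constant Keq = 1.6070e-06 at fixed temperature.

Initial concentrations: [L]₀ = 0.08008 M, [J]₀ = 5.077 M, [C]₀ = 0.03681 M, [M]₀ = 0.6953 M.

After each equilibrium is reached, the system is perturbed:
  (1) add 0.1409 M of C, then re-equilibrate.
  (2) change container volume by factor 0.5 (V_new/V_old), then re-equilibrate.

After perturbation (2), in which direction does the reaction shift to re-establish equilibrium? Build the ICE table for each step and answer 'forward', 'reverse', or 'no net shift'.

Q₀ = 1.802 vs Keq = 1.6070e-06 ⇒ Q>K, reverse
Step 1:
                   L          J          C          M
  init       0.08008      5.077    0.03681     0.6953
  Δ            0.695      2.085      0.695     -0.695
  eq           0.775      7.162     0.7318 3.3481e-04
  solve Keq expr → x = -0.695; check Q = 1.6070e-06
Then add 0.1409 M of C.
Step 2:
                   L          J          C          M
  init         0.775      7.162     0.8727 3.3481e-04
  Δ       -6.4372e-05 -1.9312e-04 -6.4372e-05 6.4372e-05
  eq           0.775      7.162     0.8726 3.9919e-04
  solve Keq expr → x = 6.4372e-05; check Q = 1.6070e-06
Then change container volume by factor 0.5 (V_new/V_old).
Step 3:
                   L          J          C          M
  init          1.55      14.32      1.745 7.9837e-04
  Δ          -0.0117   -0.03511    -0.0117     0.0117
  eq           1.538      14.29      1.734     0.0125
  solve Keq expr → x = 0.0117; check Q = 1.6070e-06

Direction: forward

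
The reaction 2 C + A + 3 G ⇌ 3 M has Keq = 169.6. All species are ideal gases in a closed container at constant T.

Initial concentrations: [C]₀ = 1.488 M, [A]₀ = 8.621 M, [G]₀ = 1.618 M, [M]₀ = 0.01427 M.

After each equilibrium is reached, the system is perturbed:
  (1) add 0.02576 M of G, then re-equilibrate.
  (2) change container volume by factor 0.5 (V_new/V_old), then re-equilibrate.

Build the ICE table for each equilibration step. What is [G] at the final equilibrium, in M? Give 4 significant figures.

[G]_eq = 0.2299 M

Q₀ = 3.5940e-08 vs Keq = 169.6 ⇒ Q<K, forward
Step 1:
                    C           A           G           M
  I             1.488       8.621       1.618     0.01427
  C           -0.9488     -0.4744      -1.423       1.423
  E            0.5392       8.147      0.1948       1.437
  solve Keq expr → x = 0.4744; check Q = 169.6
Then add 0.02576 M of G.
Step 2:
                    C           A           G           M
  I            0.5392       8.147      0.2206       1.437
  C          -0.01317   -0.006583    -0.01975     0.01975
  E             0.526        8.14      0.2008       1.457
  solve Keq expr → x = 0.006583; check Q = 169.6
Then change container volume by factor 0.5 (V_new/V_old).
Step 3:
                    C           A           G           M
  I             1.052       16.28      0.4017       2.914
  C           -0.1145    -0.05725     -0.1717      0.1717
  E            0.9376       16.22      0.2299       3.086
  solve Keq expr → x = 0.05725; check Q = 169.6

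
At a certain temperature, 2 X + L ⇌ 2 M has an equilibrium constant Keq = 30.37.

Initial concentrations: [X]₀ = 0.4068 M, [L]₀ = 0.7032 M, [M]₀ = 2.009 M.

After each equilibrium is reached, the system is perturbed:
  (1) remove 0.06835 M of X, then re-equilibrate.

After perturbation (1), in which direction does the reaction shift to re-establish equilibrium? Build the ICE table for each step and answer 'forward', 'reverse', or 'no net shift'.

Q₀ = 34.68 vs Keq = 30.37 ⇒ Q>K, reverse
Step 1:
                   X          L          M
  I           0.4068     0.7032      2.009
  C          0.02042    0.01021   -0.02042
  E           0.4272     0.7134      1.989
  solve Keq expr → x = -0.01021; check Q = 30.37
Then remove 0.06835 M of X.
Step 2:
                   X          L          M
  I           0.3589     0.7134      1.989
  C          0.05037    0.02518   -0.05037
  E           0.4092     0.7386      1.938
  solve Keq expr → x = -0.02518; check Q = 30.37

Direction: reverse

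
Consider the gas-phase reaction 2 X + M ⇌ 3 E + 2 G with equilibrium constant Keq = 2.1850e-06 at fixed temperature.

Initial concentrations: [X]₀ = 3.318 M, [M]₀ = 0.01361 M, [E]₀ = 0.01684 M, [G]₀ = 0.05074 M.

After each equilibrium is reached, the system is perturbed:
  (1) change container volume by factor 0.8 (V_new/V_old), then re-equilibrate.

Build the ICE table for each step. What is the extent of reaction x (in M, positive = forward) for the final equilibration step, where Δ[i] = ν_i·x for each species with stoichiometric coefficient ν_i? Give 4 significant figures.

Q₀ = 8.2057e-08 vs Keq = 2.1850e-06 ⇒ Q<K, forward
Step 1:
                  X         M         E         G
  Initial     3.318   0.01361   0.01684   0.05074
  Change   -0.01239 -0.006193   0.01858   0.01239
  Equil       3.306  0.007417   0.03542   0.06313
  solve Keq expr → x = 0.006193; check Q = 2.1850e-06
Then change container volume by factor 0.8 (V_new/V_old).
Step 2:
                  X         M         E         G
  Initial     4.132  0.009271   0.04427   0.07891
  Change   0.002439  0.001219 -0.003658 -0.002439
  Equil       4.134   0.01049   0.04062   0.07647
  solve Keq expr → x = -0.001219; check Q = 2.1850e-06

x = -0.001219 M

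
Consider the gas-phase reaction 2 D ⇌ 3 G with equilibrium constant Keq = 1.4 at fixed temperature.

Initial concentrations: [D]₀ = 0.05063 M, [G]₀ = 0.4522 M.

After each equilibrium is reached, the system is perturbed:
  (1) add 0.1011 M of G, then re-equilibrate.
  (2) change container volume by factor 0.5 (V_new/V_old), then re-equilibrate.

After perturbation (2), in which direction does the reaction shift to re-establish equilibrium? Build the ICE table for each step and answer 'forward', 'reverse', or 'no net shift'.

Direction: reverse

Q₀ = 36.07 vs Keq = 1.4 ⇒ Q>K, reverse
Step 1:
                  D         G
  init      0.05063    0.4522
  Δ         0.09502   -0.1425
  eq         0.1456    0.3097
  solve Keq expr → x = -0.04751; check Q = 1.4
Then add 0.1011 M of G.
Step 2:
                  D         G
  init       0.1456    0.4108
  Δ         0.03528  -0.05292
  eq         0.1809    0.3579
  solve Keq expr → x = -0.01764; check Q = 1.4
Then change container volume by factor 0.5 (V_new/V_old).
Step 3:
                  D         G
  init       0.3619    0.7157
  Δ         0.05859  -0.08788
  eq         0.4204    0.6278
  solve Keq expr → x = -0.02929; check Q = 1.4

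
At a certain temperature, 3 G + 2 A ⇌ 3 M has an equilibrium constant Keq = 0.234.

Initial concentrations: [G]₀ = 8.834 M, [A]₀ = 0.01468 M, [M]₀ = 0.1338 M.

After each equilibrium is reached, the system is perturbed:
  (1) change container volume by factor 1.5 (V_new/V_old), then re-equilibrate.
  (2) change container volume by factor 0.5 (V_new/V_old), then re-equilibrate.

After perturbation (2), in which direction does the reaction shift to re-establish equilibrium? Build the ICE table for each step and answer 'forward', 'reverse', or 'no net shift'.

Direction: forward

Q₀ = 0.01612 vs Keq = 0.234 ⇒ Q<K, forward
Step 1:
                    G           A           M
  Initial       8.834     0.01468      0.1338
  Change     -0.01521    -0.01014     0.01521
  Equil         8.819     0.00454       0.149
  solve Keq expr → x = 0.00507; check Q = 0.234
Then change container volume by factor 1.5 (V_new/V_old).
Step 2:
                    G           A           M
  Initial       5.879    0.003027     0.09934
  Change     0.002056    0.001371   -0.002056
  Equil         5.881    0.004398     0.09728
  solve Keq expr → x = -6.8546e-04; check Q = 0.234
Then change container volume by factor 0.5 (V_new/V_old).
Step 3:
                    G           A           M
  Initial       11.76    0.008796      0.1946
  Change     -0.00627    -0.00418     0.00627
  Equil         11.76    0.004616      0.2008
  solve Keq expr → x = 0.00209; check Q = 0.234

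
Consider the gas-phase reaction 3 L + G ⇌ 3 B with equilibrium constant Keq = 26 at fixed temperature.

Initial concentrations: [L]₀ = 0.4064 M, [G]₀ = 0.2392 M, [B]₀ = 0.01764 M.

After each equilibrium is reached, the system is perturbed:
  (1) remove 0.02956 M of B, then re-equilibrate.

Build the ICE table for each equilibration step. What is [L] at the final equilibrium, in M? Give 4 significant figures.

[L]_eq = 0.1523 M

Q₀ = 3.4188e-04 vs Keq = 26 ⇒ Q<K, forward
Step 1:
                    L           G           B
  init         0.4064      0.2392     0.01764
  Δ           -0.2434    -0.08114      0.2434
  eq            0.163      0.1581      0.2611
  solve Keq expr → x = 0.08114; check Q = 26
Then remove 0.02956 M of B.
Step 2:
                    L           G           B
  init          0.163      0.1581      0.2315
  Δ          -0.01065   -0.003551     0.01065
  eq           0.1523      0.1545      0.2422
  solve Keq expr → x = 0.003551; check Q = 26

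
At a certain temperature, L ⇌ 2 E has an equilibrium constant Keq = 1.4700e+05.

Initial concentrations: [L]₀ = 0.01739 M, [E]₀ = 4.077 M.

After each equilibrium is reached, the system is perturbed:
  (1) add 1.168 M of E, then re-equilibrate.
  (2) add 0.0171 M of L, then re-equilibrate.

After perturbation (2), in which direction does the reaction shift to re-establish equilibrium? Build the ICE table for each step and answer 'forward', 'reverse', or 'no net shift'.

Q₀ = 955.8 vs Keq = 1.4700e+05 ⇒ Q<K, forward
Step 1:
                    L           E
  I           0.01739       4.077
  C          -0.01728     0.03455
  E        1.1500e-04       4.112
  solve Keq expr → x = 0.01728; check Q = 1.4700e+05
Then add 1.168 M of E.
Step 2:
                    L           E
  I        1.1500e-04        5.28
  C        7.4607e-05 -1.4921e-04
  E        1.8961e-04       5.279
  solve Keq expr → x = -7.4607e-05; check Q = 1.4700e+05
Then add 0.0171 M of L.
Step 3:
                    L           E
  I           0.01729       5.279
  C           -0.0171      0.0342
  E        1.9207e-04       5.314
  solve Keq expr → x = 0.0171; check Q = 1.4700e+05

Direction: forward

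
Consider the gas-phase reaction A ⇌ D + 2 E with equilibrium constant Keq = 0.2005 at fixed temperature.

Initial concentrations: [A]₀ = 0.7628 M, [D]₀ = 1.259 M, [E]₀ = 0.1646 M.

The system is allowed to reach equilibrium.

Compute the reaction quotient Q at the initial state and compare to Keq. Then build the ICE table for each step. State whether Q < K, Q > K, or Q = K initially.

Q₀ = 0.04472 vs Keq = 0.2005 ⇒ Q<K, forward
Step 1:
                    A           D           E
  Initial      0.7628       1.259      0.1646
  Change     -0.07794     0.07794      0.1559
  Equil        0.6849       1.337      0.3205
  solve Keq expr → x = 0.07794; check Q = 0.2005

Q₀ = 0.04472; Q < K (proceeds forward)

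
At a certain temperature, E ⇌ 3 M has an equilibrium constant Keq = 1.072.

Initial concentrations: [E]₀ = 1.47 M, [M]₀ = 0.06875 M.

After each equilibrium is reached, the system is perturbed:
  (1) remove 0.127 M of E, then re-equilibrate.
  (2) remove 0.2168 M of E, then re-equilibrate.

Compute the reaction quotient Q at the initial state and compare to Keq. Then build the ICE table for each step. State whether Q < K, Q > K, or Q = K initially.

Q₀ = 2.2106e-04 vs Keq = 1.072 ⇒ Q<K, forward
Step 1:
                    E           M
  Initial        1.47     0.06875
  Change      -0.3331      0.9994
  Equil         1.137       1.068
  solve Keq expr → x = 0.3331; check Q = 1.072
Then remove 0.127 M of E.
Step 2:
                    E           M
  Initial        1.01       1.068
  Change      0.01239    -0.03717
  Equil         1.022       1.031
  solve Keq expr → x = -0.01239; check Q = 1.072
Then remove 0.2168 M of E.
Step 3:
                    E           M
  Initial      0.8055       1.031
  Change      0.02323    -0.06968
  Equil        0.8287      0.9613
  solve Keq expr → x = -0.02323; check Q = 1.072

Q₀ = 2.2106e-04; Q < K (proceeds forward)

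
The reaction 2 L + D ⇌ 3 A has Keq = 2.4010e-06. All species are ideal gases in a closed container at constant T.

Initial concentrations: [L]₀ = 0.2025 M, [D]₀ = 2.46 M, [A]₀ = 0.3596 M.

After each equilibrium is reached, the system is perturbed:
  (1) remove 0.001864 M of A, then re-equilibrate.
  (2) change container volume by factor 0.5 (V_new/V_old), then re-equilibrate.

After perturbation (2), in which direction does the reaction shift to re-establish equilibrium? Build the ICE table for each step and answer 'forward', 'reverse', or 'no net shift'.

Q₀ = 0.461 vs Keq = 2.4010e-06 ⇒ Q>K, reverse
Step 1:
                  L         D         A
  I          0.2025      2.46    0.3596
  C          0.2327    0.1164   -0.3491
  E          0.4352     2.576   0.01054
  solve Keq expr → x = -0.1164; check Q = 2.4010e-06
Then remove 0.001864 M of A.
Step 2:
                  L         D         A
  I          0.4352     2.576  0.008678
  C       -0.001229 -6.1444e-04  0.001843
  E           0.434     2.576   0.01052
  solve Keq expr → x = 6.1444e-04; check Q = 2.4010e-06
Then change container volume by factor 0.5 (V_new/V_old).
Step 3:
                  L         D         A
  I           0.868     5.151   0.02104
  C               0         0         0
  E           0.868     5.151   0.02104
  solve Keq expr → x = 0; check Q = 2.4010e-06

Direction: no net shift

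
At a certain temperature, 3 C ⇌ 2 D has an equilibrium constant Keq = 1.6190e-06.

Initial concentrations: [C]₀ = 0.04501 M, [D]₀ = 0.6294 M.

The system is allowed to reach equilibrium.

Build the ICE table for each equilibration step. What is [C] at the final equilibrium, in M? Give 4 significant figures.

[C]_eq = 0.9872 M

Q₀ = 4344 vs Keq = 1.6190e-06 ⇒ Q>K, reverse
Step 1:
                    C           D
  I           0.04501      0.6294
  C            0.9422     -0.6282
  E            0.9872    0.001248
  solve Keq expr → x = -0.3141; check Q = 1.6190e-06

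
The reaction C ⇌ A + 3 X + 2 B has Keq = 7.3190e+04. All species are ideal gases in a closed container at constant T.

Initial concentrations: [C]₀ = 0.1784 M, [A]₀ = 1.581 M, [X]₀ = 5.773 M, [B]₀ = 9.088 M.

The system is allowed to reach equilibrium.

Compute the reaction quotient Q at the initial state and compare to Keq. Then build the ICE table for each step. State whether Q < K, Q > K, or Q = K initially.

Q₀ = 1.4082e+05; Q > K (proceeds reverse)

Q₀ = 1.4082e+05 vs Keq = 7.3190e+04 ⇒ Q>K, reverse
Step 1:
                    C           A           X           B
  I            0.1784       1.581       5.773       9.088
  C           0.09057    -0.09057     -0.2717     -0.1811
  E             0.269        1.49       5.501       8.907
  solve Keq expr → x = -0.09057; check Q = 7.3190e+04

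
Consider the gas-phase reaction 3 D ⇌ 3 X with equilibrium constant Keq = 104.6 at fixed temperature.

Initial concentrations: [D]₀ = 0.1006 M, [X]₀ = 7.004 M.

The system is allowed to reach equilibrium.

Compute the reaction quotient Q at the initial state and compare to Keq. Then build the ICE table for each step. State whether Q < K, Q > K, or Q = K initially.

Q₀ = 3.3748e+05 vs Keq = 104.6 ⇒ Q>K, reverse
Step 1:
                    D           X
  Initial      0.1006       7.004
  Change        1.143      -1.143
  Equil         1.244       5.861
  solve Keq expr → x = -0.3811; check Q = 104.6

Q₀ = 3.3748e+05; Q > K (proceeds reverse)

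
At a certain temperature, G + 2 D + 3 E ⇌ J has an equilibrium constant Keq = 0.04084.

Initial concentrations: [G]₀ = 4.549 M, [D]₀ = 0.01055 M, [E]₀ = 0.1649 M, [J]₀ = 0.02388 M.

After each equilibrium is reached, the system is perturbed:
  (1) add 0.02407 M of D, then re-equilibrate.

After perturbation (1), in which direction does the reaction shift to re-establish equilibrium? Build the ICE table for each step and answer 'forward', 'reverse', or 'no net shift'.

Direction: forward

Q₀ = 1.0518e+04 vs Keq = 0.04084 ⇒ Q>K, reverse
Step 1:
                  G         D         E         J
  I           4.549   0.01055    0.1649   0.02388
  C         0.02387   0.04774   0.07161  -0.02387
  E           4.573   0.05829    0.2365 8.3963e-06
  solve Keq expr → x = -0.02387; check Q = 0.04084
Then add 0.02407 M of D.
Step 2:
                  G         D         E         J
  I           4.573   0.08236    0.2365 8.3963e-06
  C       -8.3532e-06 -1.6706e-05 -2.5060e-05 8.3532e-06
  E           4.573   0.08235    0.2365 1.6749e-05
  solve Keq expr → x = 8.3532e-06; check Q = 0.04084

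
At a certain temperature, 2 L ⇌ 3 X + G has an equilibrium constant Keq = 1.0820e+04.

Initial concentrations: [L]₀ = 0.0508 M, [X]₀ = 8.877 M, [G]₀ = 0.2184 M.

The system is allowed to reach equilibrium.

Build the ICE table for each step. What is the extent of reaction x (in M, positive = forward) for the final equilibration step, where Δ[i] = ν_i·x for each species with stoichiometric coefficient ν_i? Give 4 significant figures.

x = -0.0291 M

Q₀ = 5.9200e+04 vs Keq = 1.0820e+04 ⇒ Q>K, reverse
Step 1:
                   L          X          G
  Initial     0.0508      8.877     0.2184
  Change      0.0582    -0.0873    -0.0291
  Equil        0.109       8.79     0.1893
  solve Keq expr → x = -0.0291; check Q = 1.0820e+04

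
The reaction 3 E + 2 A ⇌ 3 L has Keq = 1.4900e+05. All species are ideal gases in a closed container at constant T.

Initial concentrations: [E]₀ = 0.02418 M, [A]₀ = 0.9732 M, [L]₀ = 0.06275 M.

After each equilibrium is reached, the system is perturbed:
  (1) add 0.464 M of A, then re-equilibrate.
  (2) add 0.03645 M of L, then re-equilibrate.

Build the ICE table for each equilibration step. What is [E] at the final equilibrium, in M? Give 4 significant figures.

[E]_eq = 0.001813 M

Q₀ = 18.45 vs Keq = 1.4900e+05 ⇒ Q<K, forward
Step 1:
                  E         A         L
  I         0.02418    0.9732   0.06275
  C        -0.02253  -0.01502   0.02253
  E        0.001655    0.9582   0.08528
  solve Keq expr → x = 0.007508; check Q = 1.4900e+05
Then add 0.464 M of A.
Step 2:
                  E         A         L
  I        0.001655     1.422   0.08528
  C       -3.7730e-04 -2.5153e-04 3.7730e-04
  E        0.001278     1.422   0.08565
  solve Keq expr → x = 1.2577e-04; check Q = 1.4900e+05
Then add 0.03645 M of L.
Step 3:
                  E         A         L
  I        0.001278     1.422    0.1221
  C       5.3544e-04 3.5696e-04 -5.3544e-04
  E        0.001813     1.422    0.1216
  solve Keq expr → x = -1.7848e-04; check Q = 1.4900e+05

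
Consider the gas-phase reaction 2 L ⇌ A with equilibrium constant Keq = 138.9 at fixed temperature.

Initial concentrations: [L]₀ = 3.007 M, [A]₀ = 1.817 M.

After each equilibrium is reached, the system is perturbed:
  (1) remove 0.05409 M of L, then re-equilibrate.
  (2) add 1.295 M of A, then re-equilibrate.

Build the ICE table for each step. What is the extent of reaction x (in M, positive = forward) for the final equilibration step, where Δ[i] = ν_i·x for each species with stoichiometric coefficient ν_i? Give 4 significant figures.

Q₀ = 0.201 vs Keq = 138.9 ⇒ Q<K, forward
Step 1:
                   L          A
  init         3.007      1.817
  Δ           -2.854      1.427
  eq          0.1528      3.244
  solve Keq expr → x = 1.427; check Q = 138.9
Then remove 0.05409 M of L.
Step 2:
                   L          A
  init       0.09874      3.244
  Δ          0.05346   -0.02673
  eq          0.1522      3.217
  solve Keq expr → x = -0.02673; check Q = 138.9
Then add 1.295 M of A.
Step 3:
                   L          A
  init        0.1522      4.512
  Δ          0.02777   -0.01388
  eq            0.18      4.498
  solve Keq expr → x = -0.01388; check Q = 138.9

x = -0.01388 M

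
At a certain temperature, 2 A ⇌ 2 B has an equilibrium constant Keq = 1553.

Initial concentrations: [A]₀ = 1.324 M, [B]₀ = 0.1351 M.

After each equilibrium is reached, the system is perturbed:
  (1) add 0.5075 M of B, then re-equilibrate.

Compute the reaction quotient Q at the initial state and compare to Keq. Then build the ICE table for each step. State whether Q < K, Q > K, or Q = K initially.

Q₀ = 0.01041; Q < K (proceeds forward)

Q₀ = 0.01041 vs Keq = 1553 ⇒ Q<K, forward
Step 1:
                   A          B
  Initial      1.324     0.1351
  Change      -1.288      1.288
  Equil      0.03611      1.423
  solve Keq expr → x = 0.6439; check Q = 1553
Then add 0.5075 M of B.
Step 2:
                   A          B
  Initial    0.03611       1.93
  Change     0.01256   -0.01256
  Equil      0.04867      1.918
  solve Keq expr → x = -0.00628; check Q = 1553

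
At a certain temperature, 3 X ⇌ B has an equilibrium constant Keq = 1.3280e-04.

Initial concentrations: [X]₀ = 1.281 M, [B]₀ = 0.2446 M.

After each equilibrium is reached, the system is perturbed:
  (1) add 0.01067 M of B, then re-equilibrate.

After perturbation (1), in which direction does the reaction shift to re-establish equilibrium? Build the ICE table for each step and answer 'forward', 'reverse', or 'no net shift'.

Q₀ = 0.1164 vs Keq = 1.3280e-04 ⇒ Q>K, reverse
Step 1:
                    X           B
  init          1.281      0.2446
  Δ            0.7306     -0.2435
  eq            2.012    0.001081
  solve Keq expr → x = -0.2435; check Q = 1.3280e-04
Then add 0.01067 M of B.
Step 2:
                    X           B
  init          2.012     0.01175
  Δ           0.03185    -0.01062
  eq            2.043    0.001133
  solve Keq expr → x = -0.01062; check Q = 1.3280e-04

Direction: reverse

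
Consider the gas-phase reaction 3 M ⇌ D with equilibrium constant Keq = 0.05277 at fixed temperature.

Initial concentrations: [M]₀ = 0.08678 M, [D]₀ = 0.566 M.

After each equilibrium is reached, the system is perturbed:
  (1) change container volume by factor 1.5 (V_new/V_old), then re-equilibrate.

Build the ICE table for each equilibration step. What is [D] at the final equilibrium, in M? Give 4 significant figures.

[D]_eq = 0.0562 M

Q₀ = 866.1 vs Keq = 0.05277 ⇒ Q>K, reverse
Step 1:
                  M         D
  Initial   0.08678     0.566
  Change      1.287   -0.4291
  Equil       1.374    0.1369
  solve Keq expr → x = -0.4291; check Q = 0.05277
Then change container volume by factor 1.5 (V_new/V_old).
Step 2:
                  M         D
  Initial     0.916   0.09127
  Change     0.1052  -0.03506
  Equil       1.021    0.0562
  solve Keq expr → x = -0.03506; check Q = 0.05277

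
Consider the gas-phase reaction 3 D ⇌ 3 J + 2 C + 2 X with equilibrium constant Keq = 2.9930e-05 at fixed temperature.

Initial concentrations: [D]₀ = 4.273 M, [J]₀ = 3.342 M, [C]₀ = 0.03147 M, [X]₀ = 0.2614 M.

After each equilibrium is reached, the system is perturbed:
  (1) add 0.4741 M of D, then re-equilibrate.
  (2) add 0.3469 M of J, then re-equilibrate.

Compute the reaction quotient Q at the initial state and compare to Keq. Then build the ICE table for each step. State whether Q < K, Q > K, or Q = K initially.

Q₀ = 3.2376e-05; Q > K (proceeds reverse)

Q₀ = 3.2376e-05 vs Keq = 2.9930e-05 ⇒ Q>K, reverse
Step 1:
                   D          J          C          X
  Initial      4.273      3.342    0.03147     0.2614
  Change    0.001577  -0.001577  -0.001052  -0.001052
  Equil        4.275       3.34    0.03042     0.2603
  solve Keq expr → x = -5.2581e-04; check Q = 2.9930e-05
Then add 0.4741 M of D.
Step 2:
                   D          J          C          X
  Initial      4.749       3.34    0.03042     0.2603
  Change   -0.006639   0.006639   0.004426   0.004426
  Equil        4.742      3.347    0.03484     0.2648
  solve Keq expr → x = 0.002213; check Q = 2.9930e-05
Then add 0.3469 M of J.
Step 3:
                   D          J          C          X
  Initial      4.742      3.694    0.03484     0.2648
  Change    0.006258  -0.006258  -0.004172  -0.004172
  Equil        4.748      3.688    0.03067     0.2606
  solve Keq expr → x = -0.002086; check Q = 2.9930e-05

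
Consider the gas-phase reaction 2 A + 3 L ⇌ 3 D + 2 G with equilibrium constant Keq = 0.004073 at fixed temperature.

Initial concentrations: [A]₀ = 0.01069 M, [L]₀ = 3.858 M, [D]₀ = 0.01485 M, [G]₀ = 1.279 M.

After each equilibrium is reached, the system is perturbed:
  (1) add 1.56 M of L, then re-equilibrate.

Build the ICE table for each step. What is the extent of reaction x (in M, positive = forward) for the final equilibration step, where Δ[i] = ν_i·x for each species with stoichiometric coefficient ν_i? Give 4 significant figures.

Q₀ = 8.1635e-04 vs Keq = 0.004073 ⇒ Q<K, forward
Step 1:
                    A           L           D           G
  init        0.01069       3.858     0.01485       1.279
  Δ         -0.003294   -0.004941    0.004941    0.003294
  eq         0.007396       3.853     0.01979       1.282
  solve Keq expr → x = 0.001647; check Q = 0.004073
Then add 1.56 M of L.
Step 2:
                    A           L           D           G
  init       0.007396       5.413     0.01979       1.282
  Δ         -0.001932   -0.002897    0.002897    0.001932
  eq         0.005465        5.41     0.02269       1.284
  solve Keq expr → x = 9.6579e-04; check Q = 0.004073

x = 9.6579e-04 M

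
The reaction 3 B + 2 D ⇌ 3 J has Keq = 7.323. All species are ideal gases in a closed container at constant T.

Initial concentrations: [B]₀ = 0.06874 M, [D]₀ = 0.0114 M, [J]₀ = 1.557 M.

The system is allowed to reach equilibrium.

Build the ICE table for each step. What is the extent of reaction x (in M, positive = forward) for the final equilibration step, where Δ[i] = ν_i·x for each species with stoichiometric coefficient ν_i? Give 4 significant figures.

x = -0.2272 M

Q₀ = 8.9419e+07 vs Keq = 7.323 ⇒ Q>K, reverse
Step 1:
                  B         D         J
  init      0.06874    0.0114     1.557
  Δ          0.6815    0.4544   -0.6815
  eq         0.7503    0.4658    0.8755
  solve Keq expr → x = -0.2272; check Q = 7.323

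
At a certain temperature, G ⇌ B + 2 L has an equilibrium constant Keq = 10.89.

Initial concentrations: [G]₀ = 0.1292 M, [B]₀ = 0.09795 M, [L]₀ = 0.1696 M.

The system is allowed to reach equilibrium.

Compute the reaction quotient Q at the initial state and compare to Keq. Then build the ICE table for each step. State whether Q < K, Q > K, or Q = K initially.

Q₀ = 0.02181; Q < K (proceeds forward)

Q₀ = 0.02181 vs Keq = 10.89 ⇒ Q<K, forward
Step 1:
                   G          B          L
  init        0.1292    0.09795     0.1696
  Δ          -0.1256     0.1256     0.2511
  eq        0.003633     0.2235     0.4207
  solve Keq expr → x = 0.1256; check Q = 10.89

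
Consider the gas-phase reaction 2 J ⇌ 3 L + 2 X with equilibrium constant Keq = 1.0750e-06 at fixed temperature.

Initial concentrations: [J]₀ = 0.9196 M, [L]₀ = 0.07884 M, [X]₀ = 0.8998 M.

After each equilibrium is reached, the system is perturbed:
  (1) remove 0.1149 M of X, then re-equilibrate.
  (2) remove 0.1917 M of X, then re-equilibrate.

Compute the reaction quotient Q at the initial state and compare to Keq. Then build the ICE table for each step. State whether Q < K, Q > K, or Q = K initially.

Q₀ = 4.6917e-04 vs Keq = 1.0750e-06 ⇒ Q>K, reverse
Step 1:
                    J           L           X
  Initial      0.9196     0.07884      0.8998
  Change      0.04516    -0.06773    -0.04516
  Equil        0.9648     0.01111      0.8546
  solve Keq expr → x = -0.02258; check Q = 1.0750e-06
Then remove 0.1149 M of X.
Step 2:
                    J           L           X
  Initial      0.9648     0.01111      0.7397
  Change  -7.3851e-04    0.001108  7.3851e-04
  Equil         0.964     0.01221      0.7405
  solve Keq expr → x = 3.6926e-04; check Q = 1.0750e-06
Then remove 0.1917 M of X.
Step 3:
                    J           L           X
  Initial       0.964     0.01221      0.5488
  Change    -0.001767     0.00265    0.001767
  Equil        0.9623     0.01486      0.5505
  solve Keq expr → x = 8.8336e-04; check Q = 1.0750e-06

Q₀ = 4.6917e-04; Q > K (proceeds reverse)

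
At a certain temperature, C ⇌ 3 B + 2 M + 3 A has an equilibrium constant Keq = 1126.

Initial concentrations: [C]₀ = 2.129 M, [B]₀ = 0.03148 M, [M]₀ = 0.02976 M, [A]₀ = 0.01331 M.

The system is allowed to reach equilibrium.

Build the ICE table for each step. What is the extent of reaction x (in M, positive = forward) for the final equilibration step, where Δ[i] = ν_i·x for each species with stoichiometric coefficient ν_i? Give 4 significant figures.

x = 0.9016 M

Q₀ = 3.0601e-14 vs Keq = 1126 ⇒ Q<K, forward
Step 1:
                  C         B         M         A
  Initial     2.129   0.03148   0.02976   0.01331
  Change    -0.9016     2.705     1.803     2.705
  Equil       1.227     2.736     1.833     2.718
  solve Keq expr → x = 0.9016; check Q = 1126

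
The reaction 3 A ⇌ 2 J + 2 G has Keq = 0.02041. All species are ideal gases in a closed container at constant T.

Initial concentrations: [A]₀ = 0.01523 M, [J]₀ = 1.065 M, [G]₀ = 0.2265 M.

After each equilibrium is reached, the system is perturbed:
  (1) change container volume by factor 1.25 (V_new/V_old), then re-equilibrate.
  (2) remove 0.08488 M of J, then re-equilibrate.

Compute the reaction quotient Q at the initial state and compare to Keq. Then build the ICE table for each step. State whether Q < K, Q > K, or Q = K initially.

Q₀ = 1.6472e+04; Q > K (proceeds reverse)

Q₀ = 1.6472e+04 vs Keq = 0.02041 ⇒ Q>K, reverse
Step 1:
                  A         J         G
  Initial   0.01523     1.065    0.2265
  Change     0.2967   -0.1978   -0.1978
  Equil      0.3119    0.8672    0.0287
  solve Keq expr → x = -0.0989; check Q = 0.02041
Then change container volume by factor 1.25 (V_new/V_old).
Step 2:
                  A         J         G
  Initial    0.2495    0.6938   0.02296
  Change  -0.003209  0.002139  0.002139
  Equil      0.2463    0.6959    0.0251
  solve Keq expr → x = 0.00107; check Q = 0.02041
Then remove 0.08488 M of J.
Step 3:
                  A         J         G
  Initial    0.2463     0.611    0.0251
  Change  -0.004006  0.002671  0.002671
  Equil      0.2423    0.6137   0.02777
  solve Keq expr → x = 0.001335; check Q = 0.02041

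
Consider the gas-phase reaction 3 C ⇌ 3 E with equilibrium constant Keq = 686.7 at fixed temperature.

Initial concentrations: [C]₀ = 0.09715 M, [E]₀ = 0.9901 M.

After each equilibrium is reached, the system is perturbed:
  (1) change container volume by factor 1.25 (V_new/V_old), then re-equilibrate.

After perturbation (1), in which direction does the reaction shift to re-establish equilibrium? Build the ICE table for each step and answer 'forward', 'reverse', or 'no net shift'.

Q₀ = 1059 vs Keq = 686.7 ⇒ Q>K, reverse
Step 1:
                  C         E
  init      0.09715    0.9901
  Δ         0.01354  -0.01354
  eq         0.1107    0.9766
  solve Keq expr → x = -0.004513; check Q = 686.7
Then change container volume by factor 1.25 (V_new/V_old).
Step 2:
                  C         E
  init      0.08855    0.7812
  Δ               0         0
  eq        0.08855    0.7812
  solve Keq expr → x = 0; check Q = 686.7

Direction: no net shift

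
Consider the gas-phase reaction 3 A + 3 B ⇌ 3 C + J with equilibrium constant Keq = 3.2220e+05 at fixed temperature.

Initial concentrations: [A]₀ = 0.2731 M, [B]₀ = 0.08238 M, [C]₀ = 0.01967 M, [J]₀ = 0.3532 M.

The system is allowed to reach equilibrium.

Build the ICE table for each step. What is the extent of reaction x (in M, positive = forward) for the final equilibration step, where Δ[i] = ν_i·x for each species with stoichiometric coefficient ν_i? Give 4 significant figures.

Q₀ = 0.236 vs Keq = 3.2220e+05 ⇒ Q<K, forward
Step 1:
                    A           B           C           J
  init         0.2731     0.08238     0.01967      0.3532
  Δ          -0.07716    -0.07716     0.07716     0.02572
  eq           0.1959    0.005217     0.09683      0.3789
  solve Keq expr → x = 0.02572; check Q = 3.2220e+05

x = 0.02572 M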